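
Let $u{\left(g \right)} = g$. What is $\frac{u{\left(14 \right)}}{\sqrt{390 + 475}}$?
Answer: $\frac{14 \sqrt{865}}{865} \approx 0.47601$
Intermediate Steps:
$\frac{u{\left(14 \right)}}{\sqrt{390 + 475}} = \frac{14}{\sqrt{390 + 475}} = \frac{14}{\sqrt{865}} = 14 \frac{\sqrt{865}}{865} = \frac{14 \sqrt{865}}{865}$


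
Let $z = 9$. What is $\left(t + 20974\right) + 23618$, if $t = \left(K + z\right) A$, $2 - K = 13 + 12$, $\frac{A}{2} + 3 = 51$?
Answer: $43248$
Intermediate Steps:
$A = 96$ ($A = -6 + 2 \cdot 51 = -6 + 102 = 96$)
$K = -23$ ($K = 2 - \left(13 + 12\right) = 2 - 25 = -23$)
$t = -1344$ ($t = \left(-23 + 9\right) 96 = \left(-14\right) 96 = -1344$)
$\left(t + 20974\right) + 23618 = \left(-1344 + 20974\right) + 23618 = 19630 + 23618 = 43248$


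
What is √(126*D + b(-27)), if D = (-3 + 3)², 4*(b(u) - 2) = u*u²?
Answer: 5*I*√787/2 ≈ 70.134*I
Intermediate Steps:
b(u) = 2 + u³/4 (b(u) = 2 + (u*u²)/4 = 2 + u³/4)
D = 0 (D = 0² = 0)
√(126*D + b(-27)) = √(126*0 + (2 + (¼)*(-27)³)) = √(0 + (2 + (¼)*(-19683))) = √(0 + (2 - 19683/4)) = √(0 - 19675/4) = √(-19675/4) = 5*I*√787/2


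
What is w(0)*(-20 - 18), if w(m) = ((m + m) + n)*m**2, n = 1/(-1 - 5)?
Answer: 0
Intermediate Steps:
n = -1/6 (n = 1/(-6) = -1/6 ≈ -0.16667)
w(m) = m**2*(-1/6 + 2*m) (w(m) = ((m + m) - 1/6)*m**2 = (2*m - 1/6)*m**2 = (-1/6 + 2*m)*m**2 = m**2*(-1/6 + 2*m))
w(0)*(-20 - 18) = ((1/6)*0**2*(-1 + 12*0))*(-20 - 18) = ((1/6)*0*(-1 + 0))*(-38) = ((1/6)*0*(-1))*(-38) = 0*(-38) = 0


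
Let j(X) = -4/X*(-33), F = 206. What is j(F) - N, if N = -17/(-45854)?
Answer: 3024613/4722962 ≈ 0.64041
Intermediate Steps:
j(X) = 132/X
N = 17/45854 (N = -17*(-1/45854) = 17/45854 ≈ 0.00037074)
j(F) - N = 132/206 - 1*17/45854 = 132*(1/206) - 17/45854 = 66/103 - 17/45854 = 3024613/4722962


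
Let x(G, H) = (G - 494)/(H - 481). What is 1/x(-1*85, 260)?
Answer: 221/579 ≈ 0.38169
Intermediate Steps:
x(G, H) = (-494 + G)/(-481 + H)
1/x(-1*85, 260) = 1/((-494 - 1*85)/(-481 + 260)) = 1/((-494 - 85)/(-221)) = 1/(-1/221*(-579)) = 1/(579/221) = 221/579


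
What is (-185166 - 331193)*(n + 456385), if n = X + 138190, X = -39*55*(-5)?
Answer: -312552102700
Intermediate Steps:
X = 10725 (X = -2145*(-5) = 10725)
n = 148915 (n = 10725 + 138190 = 148915)
(-185166 - 331193)*(n + 456385) = (-185166 - 331193)*(148915 + 456385) = -516359*605300 = -312552102700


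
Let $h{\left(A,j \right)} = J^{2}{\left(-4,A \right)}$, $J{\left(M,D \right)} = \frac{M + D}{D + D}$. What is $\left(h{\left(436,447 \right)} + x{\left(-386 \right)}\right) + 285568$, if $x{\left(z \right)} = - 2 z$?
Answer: $\frac{3402008456}{11881} \approx 2.8634 \cdot 10^{5}$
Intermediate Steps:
$J{\left(M,D \right)} = \frac{D + M}{2 D}$
$h{\left(A,j \right)} = \frac{\left(-4 + A\right)^{2}}{4 A^{2}}$ ($h{\left(A,j \right)} = \left(\frac{A - 4}{2 A}\right)^{2} = \left(\frac{-4 + A}{2 A}\right)^{2} = \frac{\left(-4 + A\right)^{2}}{4 A^{2}}$)
$\left(h{\left(436,447 \right)} + x{\left(-386 \right)}\right) + 285568 = \left(\frac{\left(-4 + 436\right)^{2}}{4 \cdot 190096} - -772\right) + 285568 = \left(\frac{1}{4} \cdot \frac{1}{190096} \cdot 432^{2} + 772\right) + 285568 = \left(\frac{1}{4} \cdot \frac{1}{190096} \cdot 186624 + 772\right) + 285568 = \left(\frac{2916}{11881} + 772\right) + 285568 = \frac{9175048}{11881} + 285568 = \frac{3402008456}{11881}$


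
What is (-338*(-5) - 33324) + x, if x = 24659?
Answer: -6975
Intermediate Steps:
(-338*(-5) - 33324) + x = (-338*(-5) - 33324) + 24659 = (1690 - 33324) + 24659 = -31634 + 24659 = -6975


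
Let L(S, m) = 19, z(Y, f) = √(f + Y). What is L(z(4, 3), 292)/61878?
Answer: 19/61878 ≈ 0.00030706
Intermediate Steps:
z(Y, f) = √(Y + f)
L(z(4, 3), 292)/61878 = 19/61878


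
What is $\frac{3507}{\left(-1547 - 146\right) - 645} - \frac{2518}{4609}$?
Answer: $- \frac{18863}{9218} \approx -2.0463$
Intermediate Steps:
$\frac{3507}{\left(-1547 - 146\right) - 645} - \frac{2518}{4609} = \frac{3507}{-1693 - 645} - \frac{2518}{4609} = \frac{3507}{-2338} - \frac{2518}{4609} = 3507 \left(- \frac{1}{2338}\right) - \frac{2518}{4609} = - \frac{3}{2} - \frac{2518}{4609} = - \frac{18863}{9218}$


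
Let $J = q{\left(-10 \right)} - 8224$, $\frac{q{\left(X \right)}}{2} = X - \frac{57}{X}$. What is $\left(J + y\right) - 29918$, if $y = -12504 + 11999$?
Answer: $- \frac{193278}{5} \approx -38656.0$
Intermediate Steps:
$q{\left(X \right)} = - \frac{114}{X} + 2 X$ ($q{\left(X \right)} = 2 \left(X - \frac{57}{X}\right) = - \frac{114}{X} + 2 X$)
$y = -505$
$J = - \frac{41163}{5}$ ($J = \left(- \frac{114}{-10} + 2 \left(-10\right)\right) - 8224 = \left(\left(-114\right) \left(- \frac{1}{10}\right) - 20\right) - 8224 = \left(\frac{57}{5} - 20\right) - 8224 = - \frac{43}{5} - 8224 = - \frac{41163}{5} \approx -8232.6$)
$\left(J + y\right) - 29918 = \left(- \frac{41163}{5} - 505\right) - 29918 = - \frac{43688}{5} - 29918 = - \frac{193278}{5}$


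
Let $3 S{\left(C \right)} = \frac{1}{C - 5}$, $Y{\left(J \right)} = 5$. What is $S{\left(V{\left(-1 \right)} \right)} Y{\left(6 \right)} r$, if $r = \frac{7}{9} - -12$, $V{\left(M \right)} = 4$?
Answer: $- \frac{575}{27} \approx -21.296$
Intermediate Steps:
$r = \frac{115}{9}$ ($r = 7 \cdot \frac{1}{9} + 12 = \frac{7}{9} + 12 = \frac{115}{9} \approx 12.778$)
$S{\left(C \right)} = \frac{1}{3 \left(-5 + C\right)}$ ($S{\left(C \right)} = \frac{1}{3 \left(C - 5\right)} = \frac{1}{3 \left(-5 + C\right)}$)
$S{\left(V{\left(-1 \right)} \right)} Y{\left(6 \right)} r = \frac{1}{3 \left(-5 + 4\right)} 5 \cdot \frac{115}{9} = \frac{1}{3 \left(-1\right)} 5 \cdot \frac{115}{9} = \frac{1}{3} \left(-1\right) 5 \cdot \frac{115}{9} = \left(- \frac{1}{3}\right) 5 \cdot \frac{115}{9} = \left(- \frac{5}{3}\right) \frac{115}{9} = - \frac{575}{27}$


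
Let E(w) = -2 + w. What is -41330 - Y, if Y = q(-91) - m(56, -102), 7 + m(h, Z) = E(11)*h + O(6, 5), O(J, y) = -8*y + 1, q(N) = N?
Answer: -40781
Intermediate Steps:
O(J, y) = 1 - 8*y
m(h, Z) = -46 + 9*h (m(h, Z) = -7 + ((-2 + 11)*h + (1 - 8*5)) = -7 + (9*h + (1 - 40)) = -7 + (9*h - 39) = -7 + (-39 + 9*h) = -46 + 9*h)
Y = -549 (Y = -91 - (-46 + 9*56) = -91 - (-46 + 504) = -91 - 1*458 = -91 - 458 = -549)
-41330 - Y = -41330 - 1*(-549) = -41330 + 549 = -40781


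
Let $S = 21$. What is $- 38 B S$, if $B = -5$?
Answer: $3990$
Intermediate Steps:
$- 38 B S = \left(-38\right) \left(-5\right) 21 = 190 \cdot 21 = 3990$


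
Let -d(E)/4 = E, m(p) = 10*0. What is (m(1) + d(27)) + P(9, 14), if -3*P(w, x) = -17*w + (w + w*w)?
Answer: -87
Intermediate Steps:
m(p) = 0
P(w, x) = -w²/3 + 16*w/3 (P(w, x) = -(-17*w + (w + w*w))/3 = -(-17*w + (w + w²))/3 = -(w² - 16*w)/3 = -w²/3 + 16*w/3)
d(E) = -4*E
(m(1) + d(27)) + P(9, 14) = (0 - 4*27) + (⅓)*9*(16 - 1*9) = (0 - 108) + (⅓)*9*(16 - 9) = -108 + (⅓)*9*7 = -108 + 21 = -87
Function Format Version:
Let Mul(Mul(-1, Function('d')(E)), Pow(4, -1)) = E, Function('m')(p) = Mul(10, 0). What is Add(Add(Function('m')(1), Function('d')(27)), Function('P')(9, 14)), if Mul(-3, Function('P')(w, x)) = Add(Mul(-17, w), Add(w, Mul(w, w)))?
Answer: -87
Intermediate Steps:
Function('m')(p) = 0
Function('P')(w, x) = Add(Mul(Rational(-1, 3), Pow(w, 2)), Mul(Rational(16, 3), w)) (Function('P')(w, x) = Mul(Rational(-1, 3), Add(Mul(-17, w), Add(w, Mul(w, w)))) = Mul(Rational(-1, 3), Add(Mul(-17, w), Add(w, Pow(w, 2)))) = Mul(Rational(-1, 3), Add(Pow(w, 2), Mul(-16, w))) = Add(Mul(Rational(-1, 3), Pow(w, 2)), Mul(Rational(16, 3), w)))
Function('d')(E) = Mul(-4, E)
Add(Add(Function('m')(1), Function('d')(27)), Function('P')(9, 14)) = Add(Add(0, Mul(-4, 27)), Mul(Rational(1, 3), 9, Add(16, Mul(-1, 9)))) = Add(Add(0, -108), Mul(Rational(1, 3), 9, Add(16, -9))) = Add(-108, Mul(Rational(1, 3), 9, 7)) = Add(-108, 21) = -87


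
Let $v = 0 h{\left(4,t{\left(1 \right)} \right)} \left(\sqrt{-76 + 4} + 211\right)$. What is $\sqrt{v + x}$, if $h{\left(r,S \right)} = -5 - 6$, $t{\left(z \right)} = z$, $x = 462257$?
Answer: $\sqrt{462257} \approx 679.89$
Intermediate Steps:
$h{\left(r,S \right)} = -11$
$v = 0$ ($v = 0 \left(- 11 \left(\sqrt{-76 + 4} + 211\right)\right) = 0 \left(- 11 \left(\sqrt{-72} + 211\right)\right) = 0 \left(- 11 \left(6 i \sqrt{2} + 211\right)\right) = 0 \left(- 11 \left(211 + 6 i \sqrt{2}\right)\right) = 0 \left(-2321 - 66 i \sqrt{2}\right) = 0$)
$\sqrt{v + x} = \sqrt{0 + 462257} = \sqrt{462257}$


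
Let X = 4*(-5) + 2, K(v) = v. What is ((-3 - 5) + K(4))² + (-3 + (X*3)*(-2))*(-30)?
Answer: -3134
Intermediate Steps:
X = -18 (X = -20 + 2 = -18)
((-3 - 5) + K(4))² + (-3 + (X*3)*(-2))*(-30) = ((-3 - 5) + 4)² + (-3 - 18*3*(-2))*(-30) = (-8 + 4)² + (-3 - 54*(-2))*(-30) = (-4)² + (-3 + 108)*(-30) = 16 + 105*(-30) = 16 - 3150 = -3134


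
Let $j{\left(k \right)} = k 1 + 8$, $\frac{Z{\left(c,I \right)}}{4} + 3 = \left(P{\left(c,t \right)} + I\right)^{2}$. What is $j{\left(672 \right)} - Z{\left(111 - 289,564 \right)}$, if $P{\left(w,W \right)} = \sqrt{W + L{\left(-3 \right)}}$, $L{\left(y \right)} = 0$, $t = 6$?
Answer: $-1271716 - 4512 \sqrt{6} \approx -1.2828 \cdot 10^{6}$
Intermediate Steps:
$P{\left(w,W \right)} = \sqrt{W}$ ($P{\left(w,W \right)} = \sqrt{W + 0} = \sqrt{W}$)
$Z{\left(c,I \right)} = -12 + 4 \left(I + \sqrt{6}\right)^{2}$ ($Z{\left(c,I \right)} = -12 + 4 \left(\sqrt{6} + I\right)^{2} = -12 + 4 \left(I + \sqrt{6}\right)^{2}$)
$j{\left(k \right)} = 8 + k$ ($j{\left(k \right)} = k + 8 = 8 + k$)
$j{\left(672 \right)} - Z{\left(111 - 289,564 \right)} = \left(8 + 672\right) - \left(-12 + 4 \left(564 + \sqrt{6}\right)^{2}\right) = 680 + \left(12 - 4 \left(564 + \sqrt{6}\right)^{2}\right) = 692 - 4 \left(564 + \sqrt{6}\right)^{2}$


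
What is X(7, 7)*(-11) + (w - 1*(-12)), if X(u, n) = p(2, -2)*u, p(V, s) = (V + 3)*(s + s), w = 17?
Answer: 1569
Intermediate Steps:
p(V, s) = 2*s*(3 + V) (p(V, s) = (3 + V)*(2*s) = 2*s*(3 + V))
X(u, n) = -20*u (X(u, n) = (2*(-2)*(3 + 2))*u = (2*(-2)*5)*u = -20*u)
X(7, 7)*(-11) + (w - 1*(-12)) = -20*7*(-11) + (17 - 1*(-12)) = -140*(-11) + (17 + 12) = 1540 + 29 = 1569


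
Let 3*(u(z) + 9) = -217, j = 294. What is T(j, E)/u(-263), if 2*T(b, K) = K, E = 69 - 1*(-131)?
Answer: -75/61 ≈ -1.2295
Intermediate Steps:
E = 200 (E = 69 + 131 = 200)
T(b, K) = K/2
u(z) = -244/3 (u(z) = -9 + (1/3)*(-217) = -9 - 217/3 = -244/3)
T(j, E)/u(-263) = ((1/2)*200)/(-244/3) = 100*(-3/244) = -75/61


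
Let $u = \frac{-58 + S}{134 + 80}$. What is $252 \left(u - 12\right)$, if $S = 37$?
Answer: $- \frac{326214}{107} \approx -3048.7$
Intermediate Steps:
$u = - \frac{21}{214}$ ($u = \frac{-58 + 37}{134 + 80} = - \frac{21}{214} \approx -0.098131$)
$252 \left(u - 12\right) = 252 \left(- \frac{21}{214} - 12\right) = 252 \left(- \frac{2589}{214}\right) = - \frac{326214}{107}$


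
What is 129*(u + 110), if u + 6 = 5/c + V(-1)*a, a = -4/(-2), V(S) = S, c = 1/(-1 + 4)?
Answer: 15093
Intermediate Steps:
c = ⅓ (c = 1/3 = ⅓ ≈ 0.33333)
a = 2 (a = -4*(-½) = 2)
u = 7 (u = -6 + (5/(⅓) - 1*2) = -6 + (5*3 - 2) = -6 + (15 - 2) = -6 + 13 = 7)
129*(u + 110) = 129*(7 + 110) = 129*117 = 15093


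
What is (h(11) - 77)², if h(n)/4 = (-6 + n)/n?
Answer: 683929/121 ≈ 5652.3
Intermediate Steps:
h(n) = 4*(-6 + n)/n (h(n) = 4*((-6 + n)/n) = 4*(-6 + n)/n)
(h(11) - 77)² = ((4 - 24/11) - 77)² = (20/11 - 77)² = (-827/11)² = 683929/121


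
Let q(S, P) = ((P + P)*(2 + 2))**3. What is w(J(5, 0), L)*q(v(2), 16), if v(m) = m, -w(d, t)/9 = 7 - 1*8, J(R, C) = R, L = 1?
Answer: 18874368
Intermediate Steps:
w(d, t) = 9 (w(d, t) = -9*(7 - 1*8) = -9*(7 - 8) = -9*(-1) = 9)
q(S, P) = 512*P**3 (q(S, P) = ((2*P)*4)**3 = (8*P)**3 = 512*P**3)
w(J(5, 0), L)*q(v(2), 16) = 9*(512*16**3) = 9*(512*4096) = 9*2097152 = 18874368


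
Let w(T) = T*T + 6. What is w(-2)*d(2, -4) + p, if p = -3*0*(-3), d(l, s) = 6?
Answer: 60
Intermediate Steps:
w(T) = 6 + T² (w(T) = T² + 6 = 6 + T²)
p = 0 (p = 0*(-3) = 0)
w(-2)*d(2, -4) + p = (6 + (-2)²)*6 + 0 = (6 + 4)*6 + 0 = 10*6 + 0 = 60 + 0 = 60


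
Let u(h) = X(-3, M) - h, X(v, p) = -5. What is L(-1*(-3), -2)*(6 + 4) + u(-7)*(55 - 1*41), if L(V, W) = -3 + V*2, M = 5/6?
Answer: 58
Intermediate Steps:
M = ⅚ (M = 5*(⅙) = ⅚ ≈ 0.83333)
u(h) = -5 - h
L(V, W) = -3 + 2*V
L(-1*(-3), -2)*(6 + 4) + u(-7)*(55 - 1*41) = (-3 + 2*(-1*(-3)))*(6 + 4) + (-5 - 1*(-7))*(55 - 1*41) = (-3 + 2*3)*10 + (-5 + 7)*(55 - 41) = (-3 + 6)*10 + 2*14 = 3*10 + 28 = 30 + 28 = 58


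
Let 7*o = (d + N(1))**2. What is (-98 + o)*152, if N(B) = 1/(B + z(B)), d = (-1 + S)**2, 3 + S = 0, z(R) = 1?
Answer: -62890/7 ≈ -8984.3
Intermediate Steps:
S = -3 (S = -3 + 0 = -3)
d = 16 (d = (-1 - 3)**2 = (-4)**2 = 16)
N(B) = 1/(1 + B) (N(B) = 1/(B + 1) = 1/(1 + B))
o = 1089/28 (o = (16 + 1/(1 + 1))**2/7 = (16 + 1/2)**2/7 = (33/2)**2/7 = (1/7)*(1089/4) = 1089/28 ≈ 38.893)
(-98 + o)*152 = (-98 + 1089/28)*152 = -1655/28*152 = -62890/7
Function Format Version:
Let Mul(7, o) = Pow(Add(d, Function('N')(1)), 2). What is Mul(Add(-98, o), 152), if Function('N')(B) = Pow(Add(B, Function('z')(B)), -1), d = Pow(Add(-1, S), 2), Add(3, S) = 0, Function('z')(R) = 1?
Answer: Rational(-62890, 7) ≈ -8984.3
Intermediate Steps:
S = -3 (S = Add(-3, 0) = -3)
d = 16 (d = Pow(Add(-1, -3), 2) = Pow(-4, 2) = 16)
Function('N')(B) = Pow(Add(1, B), -1) (Function('N')(B) = Pow(Add(B, 1), -1) = Pow(Add(1, B), -1))
o = Rational(1089, 28) (o = Mul(Rational(1, 7), Pow(Add(16, Pow(Add(1, 1), -1)), 2)) = Mul(Rational(1, 7), Pow(Add(16, Pow(2, -1)), 2)) = Mul(Rational(1, 7), Pow(Add(16, Rational(1, 2)), 2)) = Mul(Rational(1, 7), Pow(Rational(33, 2), 2)) = Mul(Rational(1, 7), Rational(1089, 4)) = Rational(1089, 28) ≈ 38.893)
Mul(Add(-98, o), 152) = Mul(Add(-98, Rational(1089, 28)), 152) = Mul(Rational(-1655, 28), 152) = Rational(-62890, 7)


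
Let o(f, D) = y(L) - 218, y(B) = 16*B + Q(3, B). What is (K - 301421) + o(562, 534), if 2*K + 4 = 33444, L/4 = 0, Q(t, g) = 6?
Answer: -284913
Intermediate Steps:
L = 0 (L = 4*0 = 0)
y(B) = 6 + 16*B (y(B) = 16*B + 6 = 6 + 16*B)
K = 16720 (K = -2 + (½)*33444 = -2 + 16722 = 16720)
o(f, D) = -212 (o(f, D) = (6 + 16*0) - 218 = (6 + 0) - 218 = 6 - 218 = -212)
(K - 301421) + o(562, 534) = (16720 - 301421) - 212 = -284701 - 212 = -284913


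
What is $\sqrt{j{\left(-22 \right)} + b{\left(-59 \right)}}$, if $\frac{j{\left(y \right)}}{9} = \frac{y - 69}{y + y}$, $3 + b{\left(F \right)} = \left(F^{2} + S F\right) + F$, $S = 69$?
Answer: $\frac{31 i \sqrt{319}}{22} \approx 25.167 i$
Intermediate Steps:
$b{\left(F \right)} = -3 + F^{2} + 70 F$ ($b{\left(F \right)} = -3 + \left(\left(F^{2} + 69 F\right) + F\right) = -3 + \left(F^{2} + 70 F\right) = -3 + F^{2} + 70 F$)
$j{\left(y \right)} = \frac{9 \left(-69 + y\right)}{2 y}$ ($j{\left(y \right)} = 9 \frac{y - 69}{y + y} = 9 \frac{-69 + y}{2 y} = \frac{9 \left(-69 + y\right)}{2 y}$)
$\sqrt{j{\left(-22 \right)} + b{\left(-59 \right)}} = \sqrt{\frac{9 \left(-69 - 22\right)}{2 \left(-22\right)} + \left(-3 + \left(-59\right)^{2} + 70 \left(-59\right)\right)} = \sqrt{\frac{9}{2} \left(- \frac{1}{22}\right) \left(-91\right) - 652} = \sqrt{\frac{819}{44} - 652} = \sqrt{- \frac{27869}{44}} = \frac{31 i \sqrt{319}}{22}$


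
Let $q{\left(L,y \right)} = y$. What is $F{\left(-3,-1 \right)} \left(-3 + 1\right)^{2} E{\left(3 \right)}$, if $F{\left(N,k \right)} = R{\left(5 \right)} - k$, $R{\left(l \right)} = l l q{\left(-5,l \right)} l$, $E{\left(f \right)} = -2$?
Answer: $-5008$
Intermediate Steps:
$R{\left(l \right)} = l^{4}$ ($R{\left(l \right)} = l l l l = l^{2} l l = l^{3} l = l^{4}$)
$F{\left(N,k \right)} = 625 - k$ ($F{\left(N,k \right)} = 5^{4} - k = 625 - k$)
$F{\left(-3,-1 \right)} \left(-3 + 1\right)^{2} E{\left(3 \right)} = \left(625 - -1\right) \left(-3 + 1\right)^{2} \left(-2\right) = \left(625 + 1\right) \left(-2\right)^{2} \left(-2\right) = 626 \cdot 4 \left(-2\right) = 2504 \left(-2\right) = -5008$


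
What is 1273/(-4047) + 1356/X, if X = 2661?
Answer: 36847/188931 ≈ 0.19503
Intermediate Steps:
1273/(-4047) + 1356/X = 1273/(-4047) + 1356/2661 = 1273*(-1/4047) + 1356*(1/2661) = -67/213 + 452/887 = 36847/188931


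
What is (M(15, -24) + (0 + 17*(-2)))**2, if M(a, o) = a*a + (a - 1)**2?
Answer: 149769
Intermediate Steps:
M(a, o) = a**2 + (-1 + a)**2
(M(15, -24) + (0 + 17*(-2)))**2 = ((15**2 + (-1 + 15)**2) + (0 + 17*(-2)))**2 = ((225 + 14**2) + (0 - 34))**2 = ((225 + 196) - 34)**2 = (421 - 34)**2 = 387**2 = 149769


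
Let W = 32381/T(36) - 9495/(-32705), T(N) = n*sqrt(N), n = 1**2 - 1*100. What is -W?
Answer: 998465/18414 ≈ 54.223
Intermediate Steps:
n = -99 (n = 1 - 100 = -99)
T(N) = -99*sqrt(N)
W = -998465/18414 (W = 32381/((-99*sqrt(36))) - 9495/(-32705) = 32381/((-99*6)) - 9495*(-1/32705) = 32381/(-594) + 9/31 = 32381*(-1/594) + 9/31 = -32381/594 + 9/31 = -998465/18414 ≈ -54.223)
-W = -1*(-998465/18414) = 998465/18414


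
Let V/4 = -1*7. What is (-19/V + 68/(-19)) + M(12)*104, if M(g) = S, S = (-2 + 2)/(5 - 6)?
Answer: -1543/532 ≈ -2.9004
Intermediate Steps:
V = -28 (V = 4*(-1*7) = 4*(-7) = -28)
S = 0 (S = 0/(-1) = 0*(-1) = 0)
M(g) = 0
(-19/V + 68/(-19)) + M(12)*104 = (-19/(-28) + 68/(-19)) + 0*104 = (-19*(-1/28) + 68*(-1/19)) + 0 = (19/28 - 68/19) + 0 = -1543/532 + 0 = -1543/532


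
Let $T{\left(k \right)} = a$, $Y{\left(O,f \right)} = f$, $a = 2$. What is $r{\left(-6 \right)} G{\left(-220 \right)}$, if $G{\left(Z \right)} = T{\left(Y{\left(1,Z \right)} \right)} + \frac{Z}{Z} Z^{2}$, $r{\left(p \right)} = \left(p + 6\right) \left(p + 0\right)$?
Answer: $0$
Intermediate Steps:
$r{\left(p \right)} = p \left(6 + p\right)$ ($r{\left(p \right)} = \left(6 + p\right) p = p \left(6 + p\right)$)
$T{\left(k \right)} = 2$
$G{\left(Z \right)} = 2 + Z^{2}$ ($G{\left(Z \right)} = 2 + \frac{Z}{Z} Z^{2} = 2 + 1 Z^{2} = 2 + Z^{2}$)
$r{\left(-6 \right)} G{\left(-220 \right)} = - 6 \left(6 - 6\right) \left(2 + \left(-220\right)^{2}\right) = \left(-6\right) 0 \left(2 + 48400\right) = 0 \cdot 48402 = 0$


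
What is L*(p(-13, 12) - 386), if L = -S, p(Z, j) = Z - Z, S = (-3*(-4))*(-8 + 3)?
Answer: -23160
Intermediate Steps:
S = -60 (S = 12*(-5) = -60)
p(Z, j) = 0
L = 60 (L = -1*(-60) = 60)
L*(p(-13, 12) - 386) = 60*(0 - 386) = 60*(-386) = -23160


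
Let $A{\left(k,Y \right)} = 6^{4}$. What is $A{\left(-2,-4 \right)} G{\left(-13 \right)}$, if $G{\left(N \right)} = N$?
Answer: $-16848$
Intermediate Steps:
$A{\left(k,Y \right)} = 1296$
$A{\left(-2,-4 \right)} G{\left(-13 \right)} = 1296 \left(-13\right) = -16848$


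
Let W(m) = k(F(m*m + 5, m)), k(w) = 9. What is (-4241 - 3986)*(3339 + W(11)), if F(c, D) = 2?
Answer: -27543996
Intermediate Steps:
W(m) = 9
(-4241 - 3986)*(3339 + W(11)) = (-4241 - 3986)*(3339 + 9) = -8227*3348 = -27543996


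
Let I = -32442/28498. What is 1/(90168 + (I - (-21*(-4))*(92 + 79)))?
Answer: 14249/1080114975 ≈ 1.3192e-5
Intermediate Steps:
I = -16221/14249 (I = -32442*1/28498 = -16221/14249 ≈ -1.1384)
1/(90168 + (I - (-21*(-4))*(92 + 79))) = 1/(90168 + (-16221/14249 - (-21*(-4))*(92 + 79))) = 1/(90168 + (-16221/14249 - 84*171)) = 1/(90168 + (-16221/14249 - 1*14364)) = 1/(90168 + (-16221/14249 - 14364)) = 1/(90168 - 204688857/14249) = 1/(1080114975/14249) = 14249/1080114975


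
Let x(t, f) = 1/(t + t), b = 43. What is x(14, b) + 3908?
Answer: 109425/28 ≈ 3908.0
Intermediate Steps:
x(t, f) = 1/(2*t)
x(14, b) + 3908 = (½)/14 + 3908 = (½)*(1/14) + 3908 = 1/28 + 3908 = 109425/28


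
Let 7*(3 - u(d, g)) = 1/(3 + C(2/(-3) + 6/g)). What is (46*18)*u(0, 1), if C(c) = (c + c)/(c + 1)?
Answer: 1531800/623 ≈ 2458.7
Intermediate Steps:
C(c) = 2*c/(1 + c) (C(c) = (2*c)/(1 + c) = 2*c/(1 + c))
u(d, g) = 3 - 1/(7*(3 + 2*(-⅔ + 6/g)/(⅓ + 6/g))) (u(d, g) = 3 - 1/(7*(3 + 2*(2/(-3) + 6/g)/(1 + (2/(-3) + 6/g)))) = 3 - 1/(7*(3 + 2*(2*(-⅓) + 6/g)/(1 + (2*(-⅓) + 6/g)))) = 3 - 1/(7*(3 + 2*(-⅔ + 6/g)/(1 + (-⅔ + 6/g)))) = 3 - 1/(7*(3 + 2*(-⅔ + 6/g)/(⅓ + 6/g))))
(46*18)*u(0, 1) = (46*18)*(2*(-936 + 11*1)/(7*(-90 + 1))) = 828*((2/7)*(-936 + 11)/(-89)) = 828*((2/7)*(-1/89)*(-925)) = 828*(1850/623) = 1531800/623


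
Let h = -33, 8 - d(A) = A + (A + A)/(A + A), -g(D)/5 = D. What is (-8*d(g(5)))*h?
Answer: 8448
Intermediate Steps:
g(D) = -5*D
d(A) = 7 - A (d(A) = 8 - (A + (A + A)/(A + A)) = 8 - (A + (2*A)/((2*A))) = 8 - (A + (2*A)*(1/(2*A))) = 8 - (A + 1) = 8 - (1 + A) = 8 + (-1 - A) = 7 - A)
(-8*d(g(5)))*h = -8*(7 - (-5)*5)*(-33) = -8*(7 - 1*(-25))*(-33) = -8*(7 + 25)*(-33) = -8*32*(-33) = -256*(-33) = 8448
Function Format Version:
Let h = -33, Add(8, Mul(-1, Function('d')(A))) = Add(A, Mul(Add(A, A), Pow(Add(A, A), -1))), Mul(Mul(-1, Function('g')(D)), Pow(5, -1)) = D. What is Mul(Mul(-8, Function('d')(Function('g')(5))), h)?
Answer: 8448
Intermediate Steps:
Function('g')(D) = Mul(-5, D)
Function('d')(A) = Add(7, Mul(-1, A)) (Function('d')(A) = Add(8, Mul(-1, Add(A, Mul(Add(A, A), Pow(Add(A, A), -1))))) = Add(8, Mul(-1, Add(A, Mul(Mul(2, A), Pow(Mul(2, A), -1))))) = Add(8, Mul(-1, Add(A, Mul(Mul(2, A), Mul(Rational(1, 2), Pow(A, -1)))))) = Add(8, Mul(-1, Add(A, 1))) = Add(8, Mul(-1, Add(1, A))) = Add(8, Add(-1, Mul(-1, A))) = Add(7, Mul(-1, A)))
Mul(Mul(-8, Function('d')(Function('g')(5))), h) = Mul(Mul(-8, Add(7, Mul(-1, Mul(-5, 5)))), -33) = Mul(Mul(-8, Add(7, Mul(-1, -25))), -33) = Mul(Mul(-8, Add(7, 25)), -33) = Mul(Mul(-8, 32), -33) = Mul(-256, -33) = 8448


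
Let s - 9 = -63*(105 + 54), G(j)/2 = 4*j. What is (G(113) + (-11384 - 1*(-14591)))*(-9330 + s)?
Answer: -79498518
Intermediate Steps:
G(j) = 8*j (G(j) = 2*(4*j) = 8*j)
s = -10008 (s = 9 - 63*(105 + 54) = 9 - 63*159 = 9 - 10017 = -10008)
(G(113) + (-11384 - 1*(-14591)))*(-9330 + s) = (8*113 + (-11384 - 1*(-14591)))*(-9330 - 10008) = (904 + (-11384 + 14591))*(-19338) = (904 + 3207)*(-19338) = 4111*(-19338) = -79498518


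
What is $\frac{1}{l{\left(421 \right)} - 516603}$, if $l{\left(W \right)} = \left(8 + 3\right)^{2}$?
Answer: $- \frac{1}{516482} \approx -1.9362 \cdot 10^{-6}$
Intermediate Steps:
$l{\left(W \right)} = 121$ ($l{\left(W \right)} = 11^{2} = 121$)
$\frac{1}{l{\left(421 \right)} - 516603} = \frac{1}{121 - 516603} = \frac{1}{-516482} = - \frac{1}{516482}$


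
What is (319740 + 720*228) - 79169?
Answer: 404731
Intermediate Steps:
(319740 + 720*228) - 79169 = (319740 + 164160) - 79169 = 483900 - 79169 = 404731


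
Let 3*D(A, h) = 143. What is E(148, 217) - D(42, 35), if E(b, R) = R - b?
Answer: 64/3 ≈ 21.333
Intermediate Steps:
D(A, h) = 143/3 (D(A, h) = (⅓)*143 = 143/3)
E(148, 217) - D(42, 35) = (217 - 1*148) - 1*143/3 = (217 - 148) - 143/3 = 69 - 143/3 = 64/3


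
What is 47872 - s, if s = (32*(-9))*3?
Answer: 48736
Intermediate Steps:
s = -864 (s = -288*3 = -864)
47872 - s = 47872 - 1*(-864) = 47872 + 864 = 48736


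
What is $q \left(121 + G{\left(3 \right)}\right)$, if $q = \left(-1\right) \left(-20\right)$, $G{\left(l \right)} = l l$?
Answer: $2600$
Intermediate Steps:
$G{\left(l \right)} = l^{2}$
$q = 20$
$q \left(121 + G{\left(3 \right)}\right) = 20 \left(121 + 3^{2}\right) = 20 \left(121 + 9\right) = 20 \cdot 130 = 2600$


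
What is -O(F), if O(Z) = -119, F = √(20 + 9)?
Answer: 119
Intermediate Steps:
F = √29 ≈ 5.3852
-O(F) = -1*(-119) = 119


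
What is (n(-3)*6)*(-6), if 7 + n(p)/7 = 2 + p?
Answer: 2016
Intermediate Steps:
n(p) = -35 + 7*p (n(p) = -49 + 7*(2 + p) = -49 + (14 + 7*p) = -35 + 7*p)
(n(-3)*6)*(-6) = ((-35 + 7*(-3))*6)*(-6) = ((-35 - 21)*6)*(-6) = -56*6*(-6) = -336*(-6) = 2016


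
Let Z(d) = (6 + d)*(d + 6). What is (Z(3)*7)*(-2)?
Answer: -1134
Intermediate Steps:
Z(d) = (6 + d)² (Z(d) = (6 + d)*(6 + d) = (6 + d)²)
(Z(3)*7)*(-2) = ((6 + 3)²*7)*(-2) = (9²*7)*(-2) = (81*7)*(-2) = 567*(-2) = -1134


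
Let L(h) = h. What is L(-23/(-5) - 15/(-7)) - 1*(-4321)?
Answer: 151471/35 ≈ 4327.7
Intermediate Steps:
L(-23/(-5) - 15/(-7)) - 1*(-4321) = (-23/(-5) - 15/(-7)) - 1*(-4321) = (-23*(-⅕) - 15*(-⅐)) + 4321 = (23/5 + 15/7) + 4321 = 236/35 + 4321 = 151471/35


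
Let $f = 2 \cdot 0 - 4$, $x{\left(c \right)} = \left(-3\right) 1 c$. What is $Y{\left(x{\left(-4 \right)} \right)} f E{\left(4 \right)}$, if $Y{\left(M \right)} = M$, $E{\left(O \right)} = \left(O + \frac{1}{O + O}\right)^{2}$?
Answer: $- \frac{3267}{4} \approx -816.75$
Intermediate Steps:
$E{\left(O \right)} = \left(O + \frac{1}{2 O}\right)^{2}$
$x{\left(c \right)} = - 3 c$
$f = -4$ ($f = 0 - 4 = -4$)
$Y{\left(x{\left(-4 \right)} \right)} f E{\left(4 \right)} = \left(-3\right) \left(-4\right) \left(-4\right) \frac{\left(1 + 2 \cdot 4^{2}\right)^{2}}{4 \cdot 16} = 12 \left(-4\right) \frac{1}{4} \cdot \frac{1}{16} \left(1 + 2 \cdot 16\right)^{2} = - 48 \cdot \frac{1}{4} \cdot \frac{1}{16} \left(1 + 32\right)^{2} = - 48 \cdot \frac{1}{4} \cdot \frac{1}{16} \cdot 33^{2} = - 48 \cdot \frac{1}{4} \cdot \frac{1}{16} \cdot 1089 = \left(-48\right) \frac{1089}{64} = - \frac{3267}{4}$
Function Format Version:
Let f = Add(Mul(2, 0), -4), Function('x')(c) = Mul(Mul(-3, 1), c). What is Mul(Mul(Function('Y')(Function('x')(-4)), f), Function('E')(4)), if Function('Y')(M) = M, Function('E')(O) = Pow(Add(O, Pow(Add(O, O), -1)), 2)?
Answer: Rational(-3267, 4) ≈ -816.75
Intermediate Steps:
Function('E')(O) = Pow(Add(O, Mul(Rational(1, 2), Pow(O, -1))), 2) (Function('E')(O) = Pow(Add(O, Pow(Mul(2, O), -1)), 2) = Pow(Add(O, Mul(Rational(1, 2), Pow(O, -1))), 2))
Function('x')(c) = Mul(-3, c)
f = -4 (f = Add(0, -4) = -4)
Mul(Mul(Function('Y')(Function('x')(-4)), f), Function('E')(4)) = Mul(Mul(Mul(-3, -4), -4), Mul(Rational(1, 4), Pow(4, -2), Pow(Add(1, Mul(2, Pow(4, 2))), 2))) = Mul(Mul(12, -4), Mul(Rational(1, 4), Rational(1, 16), Pow(Add(1, Mul(2, 16)), 2))) = Mul(-48, Mul(Rational(1, 4), Rational(1, 16), Pow(Add(1, 32), 2))) = Mul(-48, Mul(Rational(1, 4), Rational(1, 16), Pow(33, 2))) = Mul(-48, Mul(Rational(1, 4), Rational(1, 16), 1089)) = Mul(-48, Rational(1089, 64)) = Rational(-3267, 4)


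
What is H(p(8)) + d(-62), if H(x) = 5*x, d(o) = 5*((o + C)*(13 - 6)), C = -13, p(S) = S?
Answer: -2585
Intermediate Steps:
d(o) = -455 + 35*o (d(o) = 5*((o - 13)*(13 - 6)) = 5*((-13 + o)*7) = 5*(-91 + 7*o) = -455 + 35*o)
H(p(8)) + d(-62) = 5*8 + (-455 + 35*(-62)) = 40 + (-455 - 2170) = 40 - 2625 = -2585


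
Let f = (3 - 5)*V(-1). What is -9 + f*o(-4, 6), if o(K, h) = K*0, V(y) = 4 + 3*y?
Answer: -9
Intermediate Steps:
o(K, h) = 0
f = -2 (f = (3 - 5)*(4 + 3*(-1)) = -2*(4 - 3) = -2*1 = -2)
-9 + f*o(-4, 6) = -9 - 2*0 = -9 + 0 = -9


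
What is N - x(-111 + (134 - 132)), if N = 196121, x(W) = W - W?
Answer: 196121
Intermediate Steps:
x(W) = 0
N - x(-111 + (134 - 132)) = 196121 - 1*0 = 196121 + 0 = 196121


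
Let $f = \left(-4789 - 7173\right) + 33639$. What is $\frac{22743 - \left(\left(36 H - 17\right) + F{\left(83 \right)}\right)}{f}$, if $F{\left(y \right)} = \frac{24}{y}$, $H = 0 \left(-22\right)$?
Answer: $\frac{1889056}{1799191} \approx 1.0499$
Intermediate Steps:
$H = 0$
$f = 21677$ ($f = -11962 + 33639 = 21677$)
$\frac{22743 - \left(\left(36 H - 17\right) + F{\left(83 \right)}\right)}{f} = \frac{22743 - \left(\left(36 \cdot 0 - 17\right) + \frac{24}{83}\right)}{21677} = \left(22743 - \left(\left(0 - 17\right) + 24 \cdot \frac{1}{83}\right)\right) \frac{1}{21677} = \left(22743 - \left(-17 + \frac{24}{83}\right)\right) \frac{1}{21677} = \left(22743 - - \frac{1387}{83}\right) \frac{1}{21677} = \left(22743 + \frac{1387}{83}\right) \frac{1}{21677} = \frac{1889056}{83} \cdot \frac{1}{21677} = \frac{1889056}{1799191}$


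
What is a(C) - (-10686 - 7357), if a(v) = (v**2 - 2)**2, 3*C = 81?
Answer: 546572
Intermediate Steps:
C = 27 (C = (1/3)*81 = 27)
a(v) = (-2 + v**2)**2
a(C) - (-10686 - 7357) = (-2 + 27**2)**2 - (-10686 - 7357) = (-2 + 729)**2 - 1*(-18043) = 727**2 + 18043 = 528529 + 18043 = 546572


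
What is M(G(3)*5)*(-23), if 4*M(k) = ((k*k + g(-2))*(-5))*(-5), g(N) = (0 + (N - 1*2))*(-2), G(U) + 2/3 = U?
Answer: -745775/36 ≈ -20716.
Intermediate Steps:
G(U) = -⅔ + U
g(N) = 4 - 2*N (g(N) = (0 + (N - 2))*(-2) = (0 + (-2 + N))*(-2) = (-2 + N)*(-2) = 4 - 2*N)
M(k) = 50 + 25*k²/4 (M(k) = (((k*k + (4 - 2*(-2)))*(-5))*(-5))/4 = (((k² + (4 + 4))*(-5))*(-5))/4 = (((k² + 8)*(-5))*(-5))/4 = (((8 + k²)*(-5))*(-5))/4 = ((-40 - 5*k²)*(-5))/4 = (200 + 25*k²)/4 = 50 + 25*k²/4)
M(G(3)*5)*(-23) = (50 + 25*((-⅔ + 3)*5)²/4)*(-23) = (50 + 25*((7/3)*5)²/4)*(-23) = (50 + 25*(35/3)²/4)*(-23) = (50 + (25/4)*(1225/9))*(-23) = (50 + 30625/36)*(-23) = (32425/36)*(-23) = -745775/36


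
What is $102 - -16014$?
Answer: $16116$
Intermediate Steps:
$102 - -16014 = 102 + 16014 = 16116$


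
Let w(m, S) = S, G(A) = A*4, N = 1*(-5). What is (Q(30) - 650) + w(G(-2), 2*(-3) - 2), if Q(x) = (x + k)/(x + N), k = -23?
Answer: -16443/25 ≈ -657.72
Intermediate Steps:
N = -5
G(A) = 4*A
Q(x) = (-23 + x)/(-5 + x) (Q(x) = (x - 23)/(x - 5) = (-23 + x)/(-5 + x))
(Q(30) - 650) + w(G(-2), 2*(-3) - 2) = ((-23 + 30)/(-5 + 30) - 650) + (2*(-3) - 2) = (7/25 - 650) + (-6 - 2) = ((1/25)*7 - 650) - 8 = (7/25 - 650) - 8 = -16243/25 - 8 = -16443/25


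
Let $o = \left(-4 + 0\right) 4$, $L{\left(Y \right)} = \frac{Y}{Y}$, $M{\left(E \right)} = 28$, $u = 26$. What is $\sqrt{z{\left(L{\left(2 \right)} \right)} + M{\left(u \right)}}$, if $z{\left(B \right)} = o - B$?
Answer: $\sqrt{11} \approx 3.3166$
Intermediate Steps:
$L{\left(Y \right)} = 1$
$o = -16$ ($o = \left(-4\right) 4 = -16$)
$z{\left(B \right)} = -16 - B$
$\sqrt{z{\left(L{\left(2 \right)} \right)} + M{\left(u \right)}} = \sqrt{\left(-16 - 1\right) + 28} = \sqrt{-17 + 28} = \sqrt{11}$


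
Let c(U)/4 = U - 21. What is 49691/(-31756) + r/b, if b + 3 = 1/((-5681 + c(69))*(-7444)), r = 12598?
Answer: -961922027229705/228980088196 ≈ -4200.9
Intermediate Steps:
c(U) = -84 + 4*U (c(U) = 4*(U - 21) = 4*(-21 + U) = -84 + 4*U)
b = -122580347/40860116 (b = -3 + 1/((-5681 + (-84 + 4*69))*(-7444)) = -3 - 1/7444/(-5681 + (-84 + 276)) = -3 - 1/7444/(-5681 + 192) = -3 - 1/7444/(-5489) = -3 - 1/5489*(-1/7444) = -3 + 1/40860116 = -122580347/40860116 ≈ -3.0000)
49691/(-31756) + r/b = 49691/(-31756) + 12598/(-122580347/40860116) = 49691*(-1/31756) + 12598*(-40860116/122580347) = -2923/1868 - 514755741368/122580347 = -961922027229705/228980088196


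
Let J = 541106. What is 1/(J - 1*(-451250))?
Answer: 1/992356 ≈ 1.0077e-6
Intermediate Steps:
1/(J - 1*(-451250)) = 1/(541106 - 1*(-451250)) = 1/(541106 + 451250) = 1/992356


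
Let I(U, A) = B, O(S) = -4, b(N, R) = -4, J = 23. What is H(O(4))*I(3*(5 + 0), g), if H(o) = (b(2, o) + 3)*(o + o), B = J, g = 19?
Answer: 184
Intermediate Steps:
B = 23
I(U, A) = 23
H(o) = -2*o (H(o) = (-4 + 3)*(o + o) = -2*o)
H(O(4))*I(3*(5 + 0), g) = -2*(-4)*23 = 8*23 = 184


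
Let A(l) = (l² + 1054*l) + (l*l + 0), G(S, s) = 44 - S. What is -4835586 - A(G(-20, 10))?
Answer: -4911234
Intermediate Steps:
A(l) = 2*l² + 1054*l (A(l) = (l² + 1054*l) + (l² + 0) = (l² + 1054*l) + l² = 2*l² + 1054*l)
-4835586 - A(G(-20, 10)) = -4835586 - 2*(44 - 1*(-20))*(527 + (44 - 1*(-20))) = -4835586 - 2*(44 + 20)*(527 + (44 + 20)) = -4835586 - 2*64*(527 + 64) = -4835586 - 2*64*591 = -4835586 - 1*75648 = -4835586 - 75648 = -4911234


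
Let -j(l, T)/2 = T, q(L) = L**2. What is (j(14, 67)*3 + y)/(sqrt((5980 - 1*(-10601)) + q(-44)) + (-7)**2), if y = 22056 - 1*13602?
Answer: -32879/1343 + 671*sqrt(18517)/1343 ≈ 43.506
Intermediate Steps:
j(l, T) = -2*T
y = 8454 (y = 22056 - 13602 = 8454)
(j(14, 67)*3 + y)/(sqrt((5980 - 1*(-10601)) + q(-44)) + (-7)**2) = (-2*67*3 + 8454)/(sqrt((5980 - 1*(-10601)) + (-44)**2) + (-7)**2) = (-134*3 + 8454)/(sqrt((5980 + 10601) + 1936) + 49) = (-402 + 8454)/(sqrt(16581 + 1936) + 49) = 8052/(sqrt(18517) + 49) = 8052/(49 + sqrt(18517))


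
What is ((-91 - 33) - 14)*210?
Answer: -28980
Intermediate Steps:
((-91 - 33) - 14)*210 = (-124 - 14)*210 = -138*210 = -28980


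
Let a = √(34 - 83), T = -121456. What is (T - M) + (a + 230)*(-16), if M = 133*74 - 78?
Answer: -134900 - 112*I ≈ -1.349e+5 - 112.0*I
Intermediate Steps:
M = 9764 (M = 9842 - 78 = 9764)
a = 7*I (a = √(-49) = 7*I ≈ 7.0*I)
(T - M) + (a + 230)*(-16) = (-121456 - 1*9764) + (7*I + 230)*(-16) = (-121456 - 9764) + (230 + 7*I)*(-16) = -131220 + (-3680 - 112*I) = -134900 - 112*I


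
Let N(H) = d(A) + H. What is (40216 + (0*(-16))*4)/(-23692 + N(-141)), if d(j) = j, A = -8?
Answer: -40216/23841 ≈ -1.6868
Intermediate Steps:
N(H) = -8 + H
(40216 + (0*(-16))*4)/(-23692 + N(-141)) = (40216 + (0*(-16))*4)/(-23692 + (-8 - 141)) = (40216 + 0*4)/(-23692 - 149) = (40216 + 0)/(-23841) = 40216*(-1/23841) = -40216/23841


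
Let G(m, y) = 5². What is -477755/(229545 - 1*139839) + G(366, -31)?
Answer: 1764895/89706 ≈ 19.674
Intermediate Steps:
G(m, y) = 25
-477755/(229545 - 1*139839) + G(366, -31) = -477755/(229545 - 1*139839) + 25 = -477755/(229545 - 139839) + 25 = -477755/89706 + 25 = 1764895/89706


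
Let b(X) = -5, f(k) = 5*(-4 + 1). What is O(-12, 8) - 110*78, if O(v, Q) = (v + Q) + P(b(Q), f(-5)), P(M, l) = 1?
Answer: -8583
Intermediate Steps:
f(k) = -15 (f(k) = 5*(-3) = -15)
O(v, Q) = 1 + Q + v (O(v, Q) = (v + Q) + 1 = (Q + v) + 1 = 1 + Q + v)
O(-12, 8) - 110*78 = (1 + 8 - 12) - 110*78 = -3 - 8580 = -8583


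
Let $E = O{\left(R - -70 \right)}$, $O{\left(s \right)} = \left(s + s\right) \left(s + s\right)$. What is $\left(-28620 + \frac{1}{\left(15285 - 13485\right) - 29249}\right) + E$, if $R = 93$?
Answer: $\frac{2131579543}{27449} \approx 77656.0$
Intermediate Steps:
$O{\left(s \right)} = 4 s^{2}$ ($O{\left(s \right)} = 2 s 2 s = 4 s^{2}$)
$E = 106276$ ($E = 4 \left(93 - -70\right)^{2} = 4 \left(93 + 70\right)^{2} = 4 \cdot 163^{2} = 4 \cdot 26569 = 106276$)
$\left(-28620 + \frac{1}{\left(15285 - 13485\right) - 29249}\right) + E = \left(-28620 + \frac{1}{\left(15285 - 13485\right) - 29249}\right) + 106276 = \left(-28620 + \frac{1}{1800 - 29249}\right) + 106276 = \left(-28620 + \frac{1}{-27449}\right) + 106276 = \left(-28620 - \frac{1}{27449}\right) + 106276 = - \frac{785590381}{27449} + 106276 = \frac{2131579543}{27449}$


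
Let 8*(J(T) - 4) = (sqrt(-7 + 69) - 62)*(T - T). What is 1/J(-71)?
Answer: 1/4 ≈ 0.25000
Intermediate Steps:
J(T) = 4 (J(T) = 4 + ((sqrt(-7 + 69) - 62)*(T - T))/8 = 4 + ((sqrt(62) - 62)*0)/8 = 4 + ((-62 + sqrt(62))*0)/8 = 4 + (1/8)*0 = 4 + 0 = 4)
1/J(-71) = 1/4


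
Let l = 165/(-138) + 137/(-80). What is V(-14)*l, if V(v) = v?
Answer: 37457/920 ≈ 40.714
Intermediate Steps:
l = -5351/1840 (l = 165*(-1/138) + 137*(-1/80) = -55/46 - 137/80 = -5351/1840 ≈ -2.9082)
V(-14)*l = -14*(-5351/1840) = 37457/920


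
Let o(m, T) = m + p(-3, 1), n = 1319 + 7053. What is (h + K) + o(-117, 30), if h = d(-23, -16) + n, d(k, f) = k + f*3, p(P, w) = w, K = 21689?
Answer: 29874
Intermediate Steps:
n = 8372
d(k, f) = k + 3*f
o(m, T) = 1 + m (o(m, T) = m + 1 = 1 + m)
h = 8301 (h = (-23 + 3*(-16)) + 8372 = (-23 - 48) + 8372 = -71 + 8372 = 8301)
(h + K) + o(-117, 30) = (8301 + 21689) + (1 - 117) = 29990 - 116 = 29874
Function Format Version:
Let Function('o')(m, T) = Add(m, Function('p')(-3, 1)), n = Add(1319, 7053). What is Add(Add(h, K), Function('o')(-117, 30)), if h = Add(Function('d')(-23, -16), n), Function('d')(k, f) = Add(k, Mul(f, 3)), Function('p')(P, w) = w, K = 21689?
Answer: 29874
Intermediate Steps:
n = 8372
Function('d')(k, f) = Add(k, Mul(3, f))
Function('o')(m, T) = Add(1, m) (Function('o')(m, T) = Add(m, 1) = Add(1, m))
h = 8301 (h = Add(Add(-23, Mul(3, -16)), 8372) = Add(Add(-23, -48), 8372) = Add(-71, 8372) = 8301)
Add(Add(h, K), Function('o')(-117, 30)) = Add(Add(8301, 21689), Add(1, -117)) = Add(29990, -116) = 29874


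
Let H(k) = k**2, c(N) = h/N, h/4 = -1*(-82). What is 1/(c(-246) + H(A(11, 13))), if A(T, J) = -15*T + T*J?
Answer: 3/1448 ≈ 0.0020718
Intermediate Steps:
h = 328 (h = 4*(-1*(-82)) = 4*82 = 328)
A(T, J) = -15*T + J*T
c(N) = 328/N
1/(c(-246) + H(A(11, 13))) = 1/(328/(-246) + (11*(-15 + 13))**2) = 1/(328*(-1/246) + (11*(-2))**2) = 1/(-4/3 + (-22)**2) = 1/(-4/3 + 484) = 1/(1448/3) = 3/1448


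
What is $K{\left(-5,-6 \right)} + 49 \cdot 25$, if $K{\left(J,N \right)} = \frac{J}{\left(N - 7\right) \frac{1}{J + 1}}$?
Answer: $\frac{15905}{13} \approx 1223.5$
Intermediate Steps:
$K{\left(J,N \right)} = \frac{J \left(1 + J\right)}{-7 + N}$ ($K{\left(J,N \right)} = \frac{J}{\left(-7 + N\right) \frac{1}{1 + J}} = \frac{J}{\frac{1}{1 + J} \left(-7 + N\right)} = J \frac{1 + J}{-7 + N} = \frac{J \left(1 + J\right)}{-7 + N}$)
$K{\left(-5,-6 \right)} + 49 \cdot 25 = - \frac{5 \left(1 - 5\right)}{-7 - 6} + 49 \cdot 25 = \left(-5\right) \frac{1}{-13} \left(-4\right) + 1225 = \left(-5\right) \left(- \frac{1}{13}\right) \left(-4\right) + 1225 = - \frac{20}{13} + 1225 = \frac{15905}{13}$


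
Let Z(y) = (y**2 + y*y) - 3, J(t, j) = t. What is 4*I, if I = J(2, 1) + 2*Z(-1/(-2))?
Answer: -12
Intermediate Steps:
Z(y) = -3 + 2*y**2 (Z(y) = (y**2 + y**2) - 3 = 2*y**2 - 3 = -3 + 2*y**2)
I = -3 (I = 2 + 2*(-3 + 2*(-1/(-2))**2) = 2 + 2*(-3 + 2*(-1*(-1/2))**2) = 2 + 2*(-3 + 2*(1/2)**2) = 2 + 2*(-3 + 2*(1/4)) = 2 + 2*(-3 + 1/2) = 2 + 2*(-5/2) = 2 - 5 = -3)
4*I = 4*(-3) = -12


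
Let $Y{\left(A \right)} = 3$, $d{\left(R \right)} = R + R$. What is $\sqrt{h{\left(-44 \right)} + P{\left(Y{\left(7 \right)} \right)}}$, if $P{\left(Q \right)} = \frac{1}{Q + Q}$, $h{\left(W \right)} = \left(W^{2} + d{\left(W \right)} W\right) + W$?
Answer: $\frac{\sqrt{207510}}{6} \approx 75.922$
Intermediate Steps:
$d{\left(R \right)} = 2 R$
$h{\left(W \right)} = W + 3 W^{2}$ ($h{\left(W \right)} = \left(W^{2} + 2 W W\right) + W = \left(W^{2} + 2 W^{2}\right) + W = 3 W^{2} + W = W + 3 W^{2}$)
$P{\left(Q \right)} = \frac{1}{2 Q}$
$\sqrt{h{\left(-44 \right)} + P{\left(Y{\left(7 \right)} \right)}} = \sqrt{- 44 \left(1 + 3 \left(-44\right)\right) + \frac{1}{2 \cdot 3}} = \sqrt{- 44 \left(1 - 132\right) + \frac{1}{2} \cdot \frac{1}{3}} = \sqrt{\left(-44\right) \left(-131\right) + \frac{1}{6}} = \sqrt{5764 + \frac{1}{6}} = \sqrt{\frac{34585}{6}} = \frac{\sqrt{207510}}{6}$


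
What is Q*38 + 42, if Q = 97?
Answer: 3728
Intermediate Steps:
Q*38 + 42 = 97*38 + 42 = 3686 + 42 = 3728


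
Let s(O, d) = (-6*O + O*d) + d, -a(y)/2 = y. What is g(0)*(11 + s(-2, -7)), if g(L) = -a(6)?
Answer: 360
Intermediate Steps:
a(y) = -2*y
s(O, d) = d - 6*O + O*d
g(L) = 12 (g(L) = -(-2)*6 = -1*(-12) = 12)
g(0)*(11 + s(-2, -7)) = 12*(11 + (-7 - 6*(-2) - 2*(-7))) = 12*(11 + (-7 + 12 + 14)) = 12*(11 + 19) = 12*30 = 360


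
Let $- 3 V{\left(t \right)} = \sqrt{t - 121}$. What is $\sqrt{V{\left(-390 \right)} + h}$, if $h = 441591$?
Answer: $\frac{\sqrt{3974319 - 3 i \sqrt{511}}}{3} \approx 664.52 - 0.0056696 i$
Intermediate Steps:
$V{\left(t \right)} = - \frac{\sqrt{-121 + t}}{3}$ ($V{\left(t \right)} = - \frac{\sqrt{t - 121}}{3} = - \frac{\sqrt{-121 + t}}{3}$)
$\sqrt{V{\left(-390 \right)} + h} = \sqrt{- \frac{\sqrt{-121 - 390}}{3} + 441591} = \sqrt{- \frac{\sqrt{-511}}{3} + 441591} = \sqrt{- \frac{i \sqrt{511}}{3} + 441591} = \sqrt{441591 - \frac{i \sqrt{511}}{3}}$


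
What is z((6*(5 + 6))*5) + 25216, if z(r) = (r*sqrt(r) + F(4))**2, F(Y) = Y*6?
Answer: 35962792 + 15840*sqrt(330) ≈ 3.6251e+7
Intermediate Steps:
F(Y) = 6*Y
z(r) = (24 + r**(3/2))**2 (z(r) = (r*sqrt(r) + 6*4)**2 = (r**(3/2) + 24)**2 = (24 + r**(3/2))**2)
z((6*(5 + 6))*5) + 25216 = (24 + ((6*(5 + 6))*5)**(3/2))**2 + 25216 = (24 + ((6*11)*5)**(3/2))**2 + 25216 = (24 + (66*5)**(3/2))**2 + 25216 = (24 + 330**(3/2))**2 + 25216 = (24 + 330*sqrt(330))**2 + 25216 = 25216 + (24 + 330*sqrt(330))**2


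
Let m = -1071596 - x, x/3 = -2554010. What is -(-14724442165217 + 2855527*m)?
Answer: -4094720063501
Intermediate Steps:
x = -7662030 (x = 3*(-2554010) = -7662030)
m = 6590434 (m = -1071596 - 1*(-7662030) = -1071596 + 7662030 = 6590434)
-(-14724442165217 + 2855527*m) = -2855527/(1/(6590434 - 5156471)) = -2855527/(1/1433963) = -2855527/1/1433963 = -2855527*1433963 = -4094720063501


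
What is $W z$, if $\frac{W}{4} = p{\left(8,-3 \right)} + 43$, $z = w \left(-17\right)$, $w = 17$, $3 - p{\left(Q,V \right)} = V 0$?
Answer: $-53176$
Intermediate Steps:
$p{\left(Q,V \right)} = 3$ ($p{\left(Q,V \right)} = 3 - V 0 = 3 - 0 = 3 + 0 = 3$)
$z = -289$ ($z = 17 \left(-17\right) = -289$)
$W = 184$ ($W = 4 \left(3 + 43\right) = 4 \cdot 46 = 184$)
$W z = 184 \left(-289\right) = -53176$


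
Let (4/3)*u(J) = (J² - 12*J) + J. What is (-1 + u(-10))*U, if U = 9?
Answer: 2817/2 ≈ 1408.5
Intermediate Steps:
u(J) = -33*J/4 + 3*J²/4 (u(J) = 3*((J² - 12*J) + J)/4 = 3*(J² - 11*J)/4 = -33*J/4 + 3*J²/4)
(-1 + u(-10))*U = (-1 + (¾)*(-10)*(-11 - 10))*9 = (-1 + (¾)*(-10)*(-21))*9 = (-1 + 315/2)*9 = (313/2)*9 = 2817/2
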